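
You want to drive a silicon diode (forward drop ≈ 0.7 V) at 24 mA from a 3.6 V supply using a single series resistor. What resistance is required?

The resistor drops V_S − V_D = 3.6 − 0.7 = 2.9 V at 24 mA.
R = 2.9 V / 24 mA = 0.121 kΩ.

R ≈ 0.12 kΩ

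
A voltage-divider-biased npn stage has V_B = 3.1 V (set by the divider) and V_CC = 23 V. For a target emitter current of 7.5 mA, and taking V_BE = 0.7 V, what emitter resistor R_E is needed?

R_E ≈ 0.32 kΩ

V_E = V_B − V_BE = 3.1 − 0.7 = 2.4 V.
R_E = V_E / I_E = 2.4 / 7.5 = 0.32 kΩ.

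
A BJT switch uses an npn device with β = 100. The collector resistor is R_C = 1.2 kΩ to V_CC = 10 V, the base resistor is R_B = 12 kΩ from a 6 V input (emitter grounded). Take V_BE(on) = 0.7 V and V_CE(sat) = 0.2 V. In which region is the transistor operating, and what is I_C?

Assume active: I_B = (6 − 0.7)/12 = 0.442 mA, giving I_C = β·I_B = 44.2 mA.
But then V_CE = 10 − 44.2×1.2 = -43 V < V_CE(sat) = 0.2 V — impossible in the active region.
So the transistor is saturated. With V_CE = 0.2 V, I_C = (V_CC − 0.2)/R_C = 9.8/1.2 = 8.17 mA.
Check: β·I_B = 44.2 mA > I_C = 8.17 mA, confirming saturation.

saturation; I_C ≈ 8.2 mA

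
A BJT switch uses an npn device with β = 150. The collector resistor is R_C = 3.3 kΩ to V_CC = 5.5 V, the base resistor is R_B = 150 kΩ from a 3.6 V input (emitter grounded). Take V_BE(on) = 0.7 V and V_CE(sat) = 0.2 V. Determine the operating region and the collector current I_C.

Assume active: I_B = (3.6 − 0.7)/150 = 0.0193 mA, giving I_C = β·I_B = 2.9 mA.
But then V_CE = 5.5 − 2.9×3.3 = -4.07 V < V_CE(sat) = 0.2 V — impossible in the active region.
So the transistor is saturated. With V_CE = 0.2 V, I_C = (V_CC − 0.2)/R_C = 5.3/3.3 = 1.61 mA.
Check: β·I_B = 2.9 mA > I_C = 1.61 mA, confirming saturation.

saturation; I_C ≈ 1.6 mA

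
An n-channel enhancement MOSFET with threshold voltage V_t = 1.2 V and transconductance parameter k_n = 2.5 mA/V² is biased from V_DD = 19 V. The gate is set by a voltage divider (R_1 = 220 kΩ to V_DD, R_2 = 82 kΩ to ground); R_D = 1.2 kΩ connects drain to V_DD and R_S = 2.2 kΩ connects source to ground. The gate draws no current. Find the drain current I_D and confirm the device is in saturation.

V_G = V_DD·R_2/(R_1+R_2) = 19×82/302 = 5.16 V.
Assume saturation: I_D = (k_n/2)(V_GS − V_t)² with V_GS = V_G − I_D·R_S = 5.16 − 2.2·I_D.
Substituting gives 6.05·I_D² − 22.8·I_D + 19.6 = 0, with roots I_D = 1.33 or 2.43 mA.
The root I_D = 2.43 mA gives V_GS = -0.195 V ≤ V_t, so take I_D = 1.33 mA.
Then V_GS = 2.23 V and V_DS = V_DD − I_D(R_D+R_S) = 19 − 1.33×3.4 = 14.5 V.
Saturation requires V_DS ≥ V_GS − V_t = 1.03 V; 14.5 ≥ 1.03 ✓.

I_D ≈ 1.3 mA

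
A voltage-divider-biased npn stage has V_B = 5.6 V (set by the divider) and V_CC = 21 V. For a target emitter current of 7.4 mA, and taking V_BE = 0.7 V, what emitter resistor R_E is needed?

V_E = V_B − V_BE = 5.6 − 0.7 = 4.9 V.
R_E = V_E / I_E = 4.9 / 7.4 = 0.662 kΩ.

R_E ≈ 0.66 kΩ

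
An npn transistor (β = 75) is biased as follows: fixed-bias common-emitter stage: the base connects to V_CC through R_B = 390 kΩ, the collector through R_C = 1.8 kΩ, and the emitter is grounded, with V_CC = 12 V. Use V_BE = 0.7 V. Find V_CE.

V_CE ≈ 8.1 V

Base loop: V_CC = I_B·R_B + V_BE, so I_B = (12 − 0.7)/390 kΩ = 0.029 mA.
In the active region I_C = β·I_B = 75 × 0.029 = 2.17 mA.
Collector loop: V_CE = V_CC − I_C·R_C = 12 − 2.17×1.8 = 8.09 V.
Since V_CE = 8.09 V > V_CE(sat) ≈ 0.2 V, the transistor is in the active region as assumed.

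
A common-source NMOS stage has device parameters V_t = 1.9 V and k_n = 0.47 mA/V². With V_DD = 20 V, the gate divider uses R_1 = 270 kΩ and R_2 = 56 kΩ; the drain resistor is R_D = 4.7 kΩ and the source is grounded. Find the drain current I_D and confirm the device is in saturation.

I_D ≈ 0.55 mA

V_G = V_DD·R_2/(R_1+R_2) = 20×56/326 = 3.44 V. With the source grounded, V_GS = V_G = 3.44 V.
Assume saturation: I_D = (k_n/2)(V_GS − V_t)² = (0.47/2)×(3.44 − 1.9)² = 0.235×1.54² = 0.554 mA.
V_DS = V_DD − I_D·R_D = 20 − 0.554×4.7 = 17.4 V.
Saturation requires V_DS ≥ V_GS − V_t = 1.54 V; 17.4 ≥ 1.54 ✓.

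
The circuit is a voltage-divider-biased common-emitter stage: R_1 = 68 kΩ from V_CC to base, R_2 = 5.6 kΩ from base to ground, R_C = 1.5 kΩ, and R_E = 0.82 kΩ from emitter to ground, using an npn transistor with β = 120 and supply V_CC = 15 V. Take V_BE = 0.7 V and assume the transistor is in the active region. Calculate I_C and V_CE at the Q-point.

Thevenize the base divider: V_Th = V_CC·R_2/(R_1+R_2) = 15×5.6/73.6 = 1.14 V, R_Th = R_1‖R_2 = 5.17 kΩ.
Base-emitter loop: V_Th = I_B·R_Th + V_BE + (β+1)I_B·R_E, so I_B = (1.14 − 0.7) / (5.17 + 121×0.82) = 0.00423 mA.
I_C = β·I_B = 120×0.00423 = 0.507 mA, and I_E = (β+1)I_B = 0.512 mA.
V_CE = V_CC − I_C·R_C − I_E·R_E = 15 − 0.507×1.5 − 0.512×0.82 = 13.8 V.
V_CE = 13.8 V > 0.2 V confirms active-region operation.

I_C ≈ 0.51 mA, V_CE ≈ 14 V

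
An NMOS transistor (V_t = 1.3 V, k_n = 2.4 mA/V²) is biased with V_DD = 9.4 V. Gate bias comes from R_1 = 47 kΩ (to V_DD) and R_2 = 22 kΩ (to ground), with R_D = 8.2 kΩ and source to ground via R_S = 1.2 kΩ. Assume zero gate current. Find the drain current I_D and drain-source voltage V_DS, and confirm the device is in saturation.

V_G = V_DD·R_2/(R_1+R_2) = 9.4×22/69 = 3 V.
Assume saturation: I_D = (k_n/2)(V_GS − V_t)² with V_GS = V_G − I_D·R_S = 3 − 1.2·I_D.
Substituting gives 1.73·I_D² − 5.89·I_D + 3.46 = 0, with roots I_D = 0.754 or 2.65 mA.
The root I_D = 2.65 mA gives V_GS = -0.187 V ≤ V_t, so take I_D = 0.754 mA.
Then V_GS = 2.09 V and V_DS = V_DD − I_D(R_D+R_S) = 9.4 − 0.754×9.4 = 2.31 V.
Saturation requires V_DS ≥ V_GS − V_t = 0.793 V; 2.31 ≥ 0.793 ✓.

I_D ≈ 0.75 mA, V_DS ≈ 2.3 V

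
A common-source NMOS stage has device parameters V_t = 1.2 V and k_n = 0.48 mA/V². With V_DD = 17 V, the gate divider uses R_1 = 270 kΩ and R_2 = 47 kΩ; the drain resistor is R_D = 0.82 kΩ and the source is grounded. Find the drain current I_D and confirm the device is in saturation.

V_G = V_DD·R_2/(R_1+R_2) = 17×47/317 = 2.52 V. With the source grounded, V_GS = V_G = 2.52 V.
Assume saturation: I_D = (k_n/2)(V_GS − V_t)² = (0.48/2)×(2.52 − 1.2)² = 0.24×1.32² = 0.418 mA.
V_DS = V_DD − I_D·R_D = 17 − 0.418×0.82 = 16.7 V.
Saturation requires V_DS ≥ V_GS − V_t = 1.32 V; 16.7 ≥ 1.32 ✓.

I_D ≈ 0.42 mA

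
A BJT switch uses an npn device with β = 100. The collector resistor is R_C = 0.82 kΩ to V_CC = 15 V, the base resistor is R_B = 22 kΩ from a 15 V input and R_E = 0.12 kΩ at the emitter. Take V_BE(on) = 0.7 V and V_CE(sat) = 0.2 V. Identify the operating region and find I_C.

Assume active: I_B = (15 − 0.7)/(22 + 101×0.12) = 0.419 mA, I_C = β·I_B = 41.9 mA.
Then V_CE = 15 − 41.9×0.82 − 42.3×0.12 = -24.4 V < 0.2 V — the active assumption fails.
Re-solve with V_CE = 0.2 V. KCL at the emitter: V_E/R_E = (V_BB−0.7−V_E)/R_B + (V_CC−0.2−V_E)/R_C, giving V_E = 1.95 V.
I_C = (V_CC − 0.2 − V_E)/R_C = (14.8 − 1.95)/0.82 = 15.7 mA.
Check: I_B = (14.3 − 1.95)/22 = 0.561 mA, and β·I_B = 56.1 mA > I_C, confirming saturation.

saturation; I_C ≈ 16 mA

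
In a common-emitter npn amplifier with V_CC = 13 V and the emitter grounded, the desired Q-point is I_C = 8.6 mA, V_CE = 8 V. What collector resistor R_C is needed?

Collector loop: V_CC = I_C·R_C + V_CE.
R_C = (V_CC − V_CE)/I_C = (13 − 8)/8.6 = 0.581 kΩ.

R_C ≈ 0.58 kΩ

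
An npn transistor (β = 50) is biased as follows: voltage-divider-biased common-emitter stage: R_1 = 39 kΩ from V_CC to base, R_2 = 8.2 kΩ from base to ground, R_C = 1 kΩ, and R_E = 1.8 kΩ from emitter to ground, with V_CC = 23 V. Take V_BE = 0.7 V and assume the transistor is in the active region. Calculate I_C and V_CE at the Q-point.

I_C ≈ 1.7 mA, V_CE ≈ 18 V

Thevenize the base divider: V_Th = V_CC·R_2/(R_1+R_2) = 23×8.2/47.2 = 4 V, R_Th = R_1‖R_2 = 6.78 kΩ.
Base-emitter loop: V_Th = I_B·R_Th + V_BE + (β+1)I_B·R_E, so I_B = (4 − 0.7) / (6.78 + 51×1.8) = 0.0334 mA.
I_C = β·I_B = 50×0.0334 = 1.67 mA, and I_E = (β+1)I_B = 1.71 mA.
V_CE = V_CC − I_C·R_C − I_E·R_E = 23 − 1.67×1 − 1.71×1.8 = 18.3 V.
V_CE = 18.3 V > 0.2 V confirms active-region operation.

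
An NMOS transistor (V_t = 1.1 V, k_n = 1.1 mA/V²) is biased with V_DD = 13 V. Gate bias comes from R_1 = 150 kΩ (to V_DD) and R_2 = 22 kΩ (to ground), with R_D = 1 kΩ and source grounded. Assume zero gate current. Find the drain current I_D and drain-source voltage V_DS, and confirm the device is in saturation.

I_D ≈ 0.17 mA, V_DS ≈ 13 V

V_G = V_DD·R_2/(R_1+R_2) = 13×22/172 = 1.66 V. With the source grounded, V_GS = V_G = 1.66 V.
Assume saturation: I_D = (k_n/2)(V_GS − V_t)² = (1.1/2)×(1.66 − 1.1)² = 0.55×0.563² = 0.174 mA.
V_DS = V_DD − I_D·R_D = 13 − 0.174×1 = 12.8 V.
Saturation requires V_DS ≥ V_GS − V_t = 0.563 V; 12.8 ≥ 0.563 ✓.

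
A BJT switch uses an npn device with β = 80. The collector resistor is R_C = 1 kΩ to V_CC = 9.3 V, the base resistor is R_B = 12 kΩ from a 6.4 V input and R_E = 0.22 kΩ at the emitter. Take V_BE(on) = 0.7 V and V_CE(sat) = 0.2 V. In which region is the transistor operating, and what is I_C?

Assume active: I_B = (6.4 − 0.7)/(12 + 81×0.22) = 0.191 mA, I_C = β·I_B = 15.3 mA.
Then V_CE = 9.3 − 15.3×1 − 15.5×0.22 = -9.4 V < 0.2 V — the active assumption fails.
Re-solve with V_CE = 0.2 V. KCL at the emitter: V_E/R_E = (V_BB−0.7−V_E)/R_B + (V_CC−0.2−V_E)/R_C, giving V_E = 1.7 V.
I_C = (V_CC − 0.2 − V_E)/R_C = (9.1 − 1.7)/1 = 7.4 mA.
Check: I_B = (5.7 − 1.7)/12 = 0.333 mA, and β·I_B = 26.7 mA > I_C, confirming saturation.

saturation; I_C ≈ 7.4 mA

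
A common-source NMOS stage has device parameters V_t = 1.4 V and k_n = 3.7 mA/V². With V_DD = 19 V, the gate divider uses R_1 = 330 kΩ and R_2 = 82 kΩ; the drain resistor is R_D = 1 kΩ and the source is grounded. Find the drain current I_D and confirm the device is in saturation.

I_D ≈ 10 mA

V_G = V_DD·R_2/(R_1+R_2) = 19×82/412 = 3.78 V. With the source grounded, V_GS = V_G = 3.78 V.
Assume saturation: I_D = (k_n/2)(V_GS − V_t)² = (3.7/2)×(3.78 − 1.4)² = 1.85×2.38² = 10.5 mA.
V_DS = V_DD − I_D·R_D = 19 − 10.5×1 = 8.51 V.
Saturation requires V_DS ≥ V_GS − V_t = 2.38 V; 8.51 ≥ 2.38 ✓.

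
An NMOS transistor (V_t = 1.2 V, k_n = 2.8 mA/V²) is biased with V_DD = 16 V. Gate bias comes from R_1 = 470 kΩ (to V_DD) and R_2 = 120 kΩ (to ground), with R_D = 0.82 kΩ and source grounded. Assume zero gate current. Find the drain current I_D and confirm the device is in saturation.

I_D ≈ 5.9 mA

V_G = V_DD·R_2/(R_1+R_2) = 16×120/590 = 3.25 V. With the source grounded, V_GS = V_G = 3.25 V.
Assume saturation: I_D = (k_n/2)(V_GS − V_t)² = (2.8/2)×(3.25 − 1.2)² = 1.4×2.05² = 5.91 mA.
V_DS = V_DD − I_D·R_D = 16 − 5.91×0.82 = 11.2 V.
Saturation requires V_DS ≥ V_GS − V_t = 2.05 V; 11.2 ≥ 2.05 ✓.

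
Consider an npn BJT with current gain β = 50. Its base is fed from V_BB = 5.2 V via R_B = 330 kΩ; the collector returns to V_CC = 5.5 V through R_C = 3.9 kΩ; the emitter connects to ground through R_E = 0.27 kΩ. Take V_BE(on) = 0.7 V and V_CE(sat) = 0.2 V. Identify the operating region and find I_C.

Assume active. Base-emitter loop: I_B = (V_BB − V_BE)/(R_B + (β+1)R_E) = (5.2 − 0.7)/(330 + 51×0.27) = 0.0131 mA.
I_C = β·I_B = 50×0.0131 = 0.655 mA.
V_CE = V_CC − I_C·R_C − I_E·R_E = 5.5 − 0.655×3.9 − 0.668×0.27 = 2.77 V > V_CE(sat), so the active-region assumption holds.

active; I_C ≈ 0.65 mA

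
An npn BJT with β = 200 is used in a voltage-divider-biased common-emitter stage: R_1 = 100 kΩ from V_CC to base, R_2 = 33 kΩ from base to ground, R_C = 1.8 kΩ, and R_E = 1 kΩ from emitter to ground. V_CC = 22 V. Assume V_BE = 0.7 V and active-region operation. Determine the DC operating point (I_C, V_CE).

Thevenize the base divider: V_Th = V_CC·R_2/(R_1+R_2) = 22×33/133 = 5.46 V, R_Th = R_1‖R_2 = 24.8 kΩ.
Base-emitter loop: V_Th = I_B·R_Th + V_BE + (β+1)I_B·R_E, so I_B = (5.46 − 0.7) / (24.8 + 201×1) = 0.0211 mA.
I_C = β·I_B = 200×0.0211 = 4.21 mA, and I_E = (β+1)I_B = 4.24 mA.
V_CE = V_CC − I_C·R_C − I_E·R_E = 22 − 4.21×1.8 − 4.24×1 = 10.2 V.
V_CE = 10.2 V > 0.2 V confirms active-region operation.

I_C ≈ 4.2 mA, V_CE ≈ 10 V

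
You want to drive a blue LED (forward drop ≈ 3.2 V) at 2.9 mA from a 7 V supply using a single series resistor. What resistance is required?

R ≈ 1.3 kΩ

The resistor drops V_S − V_D = 7 − 3.2 = 3.8 V at 2.9 mA.
R = 3.8 V / 2.9 mA = 1.31 kΩ.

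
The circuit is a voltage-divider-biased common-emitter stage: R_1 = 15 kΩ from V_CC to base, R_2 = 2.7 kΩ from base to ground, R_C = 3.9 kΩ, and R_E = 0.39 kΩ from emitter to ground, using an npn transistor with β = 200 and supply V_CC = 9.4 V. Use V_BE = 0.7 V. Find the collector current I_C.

I_C ≈ 1.8 mA

Thevenize the base divider: V_Th = V_CC·R_2/(R_1+R_2) = 9.4×2.7/17.7 = 1.43 V, R_Th = R_1‖R_2 = 2.29 kΩ.
Base-emitter loop: V_Th = I_B·R_Th + V_BE + (β+1)I_B·R_E, so I_B = (1.43 − 0.7) / (2.29 + 201×0.39) = 0.0091 mA.
I_C = β·I_B = 200×0.0091 = 1.82 mA, and I_E = (β+1)I_B = 1.83 mA.
V_CE = V_CC − I_C·R_C − I_E·R_E = 9.4 − 1.82×3.9 − 1.83×0.39 = 1.59 V.
V_CE = 1.59 V > 0.2 V confirms active-region operation.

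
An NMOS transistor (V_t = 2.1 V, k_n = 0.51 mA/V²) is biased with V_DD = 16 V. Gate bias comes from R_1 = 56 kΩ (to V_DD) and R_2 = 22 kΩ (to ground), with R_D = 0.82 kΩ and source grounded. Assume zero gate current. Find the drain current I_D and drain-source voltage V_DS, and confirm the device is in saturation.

V_G = V_DD·R_2/(R_1+R_2) = 16×22/78 = 4.51 V. With the source grounded, V_GS = V_G = 4.51 V.
Assume saturation: I_D = (k_n/2)(V_GS − V_t)² = (0.51/2)×(4.51 − 2.1)² = 0.255×2.41² = 1.48 mA.
V_DS = V_DD − I_D·R_D = 16 − 1.48×0.82 = 14.8 V.
Saturation requires V_DS ≥ V_GS − V_t = 2.41 V; 14.8 ≥ 2.41 ✓.

I_D ≈ 1.5 mA, V_DS ≈ 15 V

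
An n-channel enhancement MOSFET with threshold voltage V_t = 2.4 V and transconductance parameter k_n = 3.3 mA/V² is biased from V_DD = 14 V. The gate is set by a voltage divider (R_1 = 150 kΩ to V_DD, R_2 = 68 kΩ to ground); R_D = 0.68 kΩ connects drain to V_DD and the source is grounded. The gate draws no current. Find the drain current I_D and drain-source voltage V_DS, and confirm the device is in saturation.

I_D ≈ 6.4 mA, V_DS ≈ 9.7 V

V_G = V_DD·R_2/(R_1+R_2) = 14×68/218 = 4.37 V. With the source grounded, V_GS = V_G = 4.37 V.
Assume saturation: I_D = (k_n/2)(V_GS − V_t)² = (3.3/2)×(4.37 − 2.4)² = 1.65×1.97² = 6.38 mA.
V_DS = V_DD − I_D·R_D = 14 − 6.38×0.68 = 9.66 V.
Saturation requires V_DS ≥ V_GS − V_t = 1.97 V; 9.66 ≥ 1.97 ✓.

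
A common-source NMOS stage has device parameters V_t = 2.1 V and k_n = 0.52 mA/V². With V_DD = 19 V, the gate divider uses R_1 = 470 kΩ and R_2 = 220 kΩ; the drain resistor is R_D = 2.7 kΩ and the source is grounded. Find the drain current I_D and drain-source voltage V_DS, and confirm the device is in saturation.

V_G = V_DD·R_2/(R_1+R_2) = 19×220/690 = 6.06 V. With the source grounded, V_GS = V_G = 6.06 V.
Assume saturation: I_D = (k_n/2)(V_GS − V_t)² = (0.52/2)×(6.06 − 2.1)² = 0.26×3.96² = 4.07 mA.
V_DS = V_DD − I_D·R_D = 19 − 4.07×2.7 = 8 V.
Saturation requires V_DS ≥ V_GS − V_t = 3.96 V; 8 ≥ 3.96 ✓.

I_D ≈ 4.1 mA, V_DS ≈ 8 V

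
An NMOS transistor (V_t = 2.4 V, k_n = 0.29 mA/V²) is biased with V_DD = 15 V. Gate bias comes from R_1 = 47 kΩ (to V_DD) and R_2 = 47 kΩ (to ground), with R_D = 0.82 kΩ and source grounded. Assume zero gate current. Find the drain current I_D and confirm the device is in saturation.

I_D ≈ 3.8 mA

V_G = V_DD·R_2/(R_1+R_2) = 15×47/94 = 7.5 V. With the source grounded, V_GS = V_G = 7.5 V.
Assume saturation: I_D = (k_n/2)(V_GS − V_t)² = (0.29/2)×(7.5 − 2.4)² = 0.145×5.1² = 3.77 mA.
V_DS = V_DD − I_D·R_D = 15 − 3.77×0.82 = 11.9 V.
Saturation requires V_DS ≥ V_GS − V_t = 5.1 V; 11.9 ≥ 5.1 ✓.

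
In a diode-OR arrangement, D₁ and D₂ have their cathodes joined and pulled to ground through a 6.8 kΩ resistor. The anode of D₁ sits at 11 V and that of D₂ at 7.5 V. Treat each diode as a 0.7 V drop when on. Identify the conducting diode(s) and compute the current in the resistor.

Only D₁ conducts; I_R ≈ 1.5 mA

Assume both conduct. Then node N would need to be at both 11−0.7 = 10.3 V and 7.5−0.7 = 6.8 V, which is impossible.
Assume only D₁ conducts: V_N = 11 − 0.7 = 10.3 V, so I_R = 10.3/6.8 = 1.51 mA.
Check D₂: its anode-to-cathode voltage is 7.5 − 10.3 = -2.8 V < 0.7 V, so it is off. The assumption is consistent.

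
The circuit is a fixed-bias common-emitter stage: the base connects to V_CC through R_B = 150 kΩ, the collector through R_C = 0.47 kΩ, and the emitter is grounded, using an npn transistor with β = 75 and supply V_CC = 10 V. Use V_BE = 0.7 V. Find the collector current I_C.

Base loop: V_CC = I_B·R_B + V_BE, so I_B = (10 − 0.7)/150 kΩ = 0.062 mA.
In the active region I_C = β·I_B = 75 × 0.062 = 4.65 mA.
Collector loop: V_CE = V_CC − I_C·R_C = 10 − 4.65×0.47 = 7.81 V.
Since V_CE = 7.81 V > V_CE(sat) ≈ 0.2 V, the transistor is in the active region as assumed.

I_C ≈ 4.7 mA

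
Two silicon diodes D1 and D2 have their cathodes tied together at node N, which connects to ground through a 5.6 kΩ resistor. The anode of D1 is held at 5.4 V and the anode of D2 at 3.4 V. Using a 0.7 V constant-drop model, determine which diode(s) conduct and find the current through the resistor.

Assume both conduct. Then node N would need to be at both 5.4−0.7 = 4.7 V and 3.4−0.7 = 2.7 V, which is impossible.
Assume only D1 conducts: V_N = 5.4 − 0.7 = 4.7 V, so I_R = 4.7/5.6 = 0.839 mA.
Check D2: its anode-to-cathode voltage is 3.4 − 4.7 = -1.3 V < 0.7 V, so it is off. The assumption is consistent.

Only D1 conducts; I_R ≈ 0.84 mA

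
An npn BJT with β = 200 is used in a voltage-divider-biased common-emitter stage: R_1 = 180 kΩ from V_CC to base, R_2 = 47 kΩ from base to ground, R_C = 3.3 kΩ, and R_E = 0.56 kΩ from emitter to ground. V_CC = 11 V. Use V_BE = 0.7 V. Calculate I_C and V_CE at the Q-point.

I_C ≈ 2.1 mA, V_CE ≈ 2.9 V

Thevenize the base divider: V_Th = V_CC·R_2/(R_1+R_2) = 11×47/227 = 2.28 V, R_Th = R_1‖R_2 = 37.3 kΩ.
Base-emitter loop: V_Th = I_B·R_Th + V_BE + (β+1)I_B·R_E, so I_B = (2.28 − 0.7) / (37.3 + 201×0.56) = 0.0105 mA.
I_C = β·I_B = 200×0.0105 = 2.11 mA, and I_E = (β+1)I_B = 2.12 mA.
V_CE = V_CC − I_C·R_C − I_E·R_E = 11 − 2.11×3.3 − 2.12×0.56 = 2.87 V.
V_CE = 2.87 V > 0.2 V confirms active-region operation.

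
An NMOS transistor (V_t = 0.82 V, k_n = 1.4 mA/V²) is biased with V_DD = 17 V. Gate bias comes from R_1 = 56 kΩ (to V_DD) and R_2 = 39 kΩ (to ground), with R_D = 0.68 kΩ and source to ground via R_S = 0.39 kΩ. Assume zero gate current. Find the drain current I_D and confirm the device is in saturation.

I_D ≈ 7.4 mA

V_G = V_DD·R_2/(R_1+R_2) = 17×39/95 = 6.98 V.
Assume saturation: I_D = (k_n/2)(V_GS − V_t)² with V_GS = V_G − I_D·R_S = 6.98 − 0.39·I_D.
Substituting gives 0.106·I_D² − 4.36·I_D + 26.6 = 0, with roots I_D = 7.44 or 33.5 mA.
The root I_D = 33.5 mA gives V_GS = -6.1 V ≤ V_t, so take I_D = 7.44 mA.
Then V_GS = 4.08 V and V_DS = V_DD − I_D(R_D+R_S) = 17 − 7.44×1.07 = 9.04 V.
Saturation requires V_DS ≥ V_GS − V_t = 3.26 V; 9.04 ≥ 3.26 ✓.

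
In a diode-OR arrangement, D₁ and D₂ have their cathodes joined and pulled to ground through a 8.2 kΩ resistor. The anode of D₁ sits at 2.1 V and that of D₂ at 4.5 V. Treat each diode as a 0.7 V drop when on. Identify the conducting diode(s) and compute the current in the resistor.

Only D₂ conducts; I_R ≈ 0.46 mA

Assume both conduct. Then node N would need to be at both 2.1−0.7 = 1.4 V and 4.5−0.7 = 3.8 V, which is impossible.
Assume only D₂ conducts: V_N = 4.5 − 0.7 = 3.8 V, so I_R = 3.8/8.2 = 0.463 mA.
Check D₁: its anode-to-cathode voltage is 2.1 − 3.8 = -1.7 V < 0.7 V, so it is off. The assumption is consistent.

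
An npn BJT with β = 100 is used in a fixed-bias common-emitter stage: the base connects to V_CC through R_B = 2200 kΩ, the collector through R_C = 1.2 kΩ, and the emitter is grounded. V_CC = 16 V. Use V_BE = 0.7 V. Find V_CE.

V_CE ≈ 15 V

Base loop: V_CC = I_B·R_B + V_BE, so I_B = (16 − 0.7)/2200 kΩ = 0.00695 mA.
In the active region I_C = β·I_B = 100 × 0.00695 = 0.695 mA.
Collector loop: V_CE = V_CC − I_C·R_C = 16 − 0.695×1.2 = 15.2 V.
Since V_CE = 15.2 V > V_CE(sat) ≈ 0.2 V, the transistor is in the active region as assumed.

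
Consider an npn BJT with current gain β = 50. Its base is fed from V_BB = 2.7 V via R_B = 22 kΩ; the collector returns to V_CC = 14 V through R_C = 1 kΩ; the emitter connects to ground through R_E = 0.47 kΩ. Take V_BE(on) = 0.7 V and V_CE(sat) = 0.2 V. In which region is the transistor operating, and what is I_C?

Assume active. Base-emitter loop: I_B = (V_BB − V_BE)/(R_B + (β+1)R_E) = (2.7 − 0.7)/(22 + 51×0.47) = 0.0435 mA.
I_C = β·I_B = 50×0.0435 = 2.18 mA.
V_CE = V_CC − I_C·R_C − I_E·R_E = 14 − 2.18×1 − 2.22×0.47 = 10.8 V > V_CE(sat), so the active-region assumption holds.

active; I_C ≈ 2.2 mA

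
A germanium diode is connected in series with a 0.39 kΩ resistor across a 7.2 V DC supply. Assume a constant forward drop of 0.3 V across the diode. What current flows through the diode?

KVL around the loop: 7.2 = V_D + I·R = 0.3 + I × 0.39 kΩ.
So I = (7.2 − 0.3) / 0.39 kΩ = 6.9 / 0.39 = 17.7 mA.

I ≈ 18 mA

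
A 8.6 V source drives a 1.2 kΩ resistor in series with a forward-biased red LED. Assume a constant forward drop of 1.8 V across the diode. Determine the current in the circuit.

KVL around the loop: 8.6 = V_D + I·R = 1.8 + I × 1.2 kΩ.
So I = (8.6 − 1.8) / 1.2 kΩ = 6.8 / 1.2 = 5.67 mA.

I ≈ 5.7 mA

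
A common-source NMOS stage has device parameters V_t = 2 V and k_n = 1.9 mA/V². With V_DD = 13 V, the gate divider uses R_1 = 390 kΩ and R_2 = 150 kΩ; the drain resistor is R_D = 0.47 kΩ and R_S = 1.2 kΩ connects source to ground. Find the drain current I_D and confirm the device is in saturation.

V_G = V_DD·R_2/(R_1+R_2) = 13×150/540 = 3.61 V.
Assume saturation: I_D = (k_n/2)(V_GS − V_t)² with V_GS = V_G − I_D·R_S = 3.61 − 1.2·I_D.
Substituting gives 1.37·I_D² − 4.67·I_D + 2.47 = 0, with roots I_D = 0.652 or 2.76 mA.
The root I_D = 2.76 mA gives V_GS = 0.294 V ≤ V_t, so take I_D = 0.652 mA.
Then V_GS = 2.83 V and V_DS = V_DD − I_D(R_D+R_S) = 13 − 0.652×1.67 = 11.9 V.
Saturation requires V_DS ≥ V_GS − V_t = 0.829 V; 11.9 ≥ 0.829 ✓.

I_D ≈ 0.65 mA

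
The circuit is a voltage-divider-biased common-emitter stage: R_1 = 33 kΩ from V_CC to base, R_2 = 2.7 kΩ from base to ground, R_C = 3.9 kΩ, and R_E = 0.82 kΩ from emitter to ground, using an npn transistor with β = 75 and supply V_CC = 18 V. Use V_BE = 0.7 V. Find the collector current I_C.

Thevenize the base divider: V_Th = V_CC·R_2/(R_1+R_2) = 18×2.7/35.7 = 1.36 V, R_Th = R_1‖R_2 = 2.5 kΩ.
Base-emitter loop: V_Th = I_B·R_Th + V_BE + (β+1)I_B·R_E, so I_B = (1.36 − 0.7) / (2.5 + 76×0.82) = 0.0102 mA.
I_C = β·I_B = 75×0.0102 = 0.765 mA, and I_E = (β+1)I_B = 0.775 mA.
V_CE = V_CC − I_C·R_C − I_E·R_E = 18 − 0.765×3.9 − 0.775×0.82 = 14.4 V.
V_CE = 14.4 V > 0.2 V confirms active-region operation.

I_C ≈ 0.77 mA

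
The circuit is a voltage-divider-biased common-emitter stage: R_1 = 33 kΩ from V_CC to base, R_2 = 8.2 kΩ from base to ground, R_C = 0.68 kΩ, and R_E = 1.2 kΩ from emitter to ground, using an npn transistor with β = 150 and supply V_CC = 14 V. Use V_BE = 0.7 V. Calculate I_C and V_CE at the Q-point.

Thevenize the base divider: V_Th = V_CC·R_2/(R_1+R_2) = 14×8.2/41.2 = 2.79 V, R_Th = R_1‖R_2 = 6.57 kΩ.
Base-emitter loop: V_Th = I_B·R_Th + V_BE + (β+1)I_B·R_E, so I_B = (2.79 − 0.7) / (6.57 + 151×1.2) = 0.0111 mA.
I_C = β·I_B = 150×0.0111 = 1.67 mA, and I_E = (β+1)I_B = 1.68 mA.
V_CE = V_CC − I_C·R_C − I_E·R_E = 14 − 1.67×0.68 − 1.68×1.2 = 10.9 V.
V_CE = 10.9 V > 0.2 V confirms active-region operation.

I_C ≈ 1.7 mA, V_CE ≈ 11 V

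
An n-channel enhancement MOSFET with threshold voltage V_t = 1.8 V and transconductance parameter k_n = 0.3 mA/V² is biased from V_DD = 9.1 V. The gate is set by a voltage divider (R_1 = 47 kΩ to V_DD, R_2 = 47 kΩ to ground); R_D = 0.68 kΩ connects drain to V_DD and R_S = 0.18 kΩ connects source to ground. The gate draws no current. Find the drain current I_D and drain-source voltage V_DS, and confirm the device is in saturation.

V_G = V_DD·R_2/(R_1+R_2) = 9.1×47/94 = 4.55 V.
Assume saturation: I_D = (k_n/2)(V_GS − V_t)² with V_GS = V_G − I_D·R_S = 4.55 − 0.18·I_D.
Substituting gives 0.00486·I_D² − 1.15·I_D + 1.13 = 0, with roots I_D = 0.992 or 235 mA.
The root I_D = 235 mA gives V_GS = -37.8 V ≤ V_t, so take I_D = 0.992 mA.
Then V_GS = 4.37 V and V_DS = V_DD − I_D(R_D+R_S) = 9.1 − 0.992×0.86 = 8.25 V.
Saturation requires V_DS ≥ V_GS − V_t = 2.57 V; 8.25 ≥ 2.57 ✓.

I_D ≈ 0.99 mA, V_DS ≈ 8.2 V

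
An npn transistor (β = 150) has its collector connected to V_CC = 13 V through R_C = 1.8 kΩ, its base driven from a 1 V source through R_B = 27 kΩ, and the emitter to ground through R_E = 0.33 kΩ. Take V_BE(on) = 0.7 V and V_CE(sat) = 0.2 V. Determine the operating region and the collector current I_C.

Assume active. Base-emitter loop: I_B = (V_BB − V_BE)/(R_B + (β+1)R_E) = (1 − 0.7)/(27 + 151×0.33) = 0.0039 mA.
I_C = β·I_B = 150×0.0039 = 0.586 mA.
V_CE = V_CC − I_C·R_C − I_E·R_E = 13 − 0.586×1.8 − 0.59×0.33 = 11.8 V > V_CE(sat), so the active-region assumption holds.

active; I_C ≈ 0.59 mA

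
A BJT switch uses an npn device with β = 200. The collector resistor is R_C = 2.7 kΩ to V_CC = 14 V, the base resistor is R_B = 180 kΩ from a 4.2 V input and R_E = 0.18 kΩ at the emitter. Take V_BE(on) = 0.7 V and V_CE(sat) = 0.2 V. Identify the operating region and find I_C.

active; I_C ≈ 3.2 mA

Assume active. Base-emitter loop: I_B = (V_BB − V_BE)/(R_B + (β+1)R_E) = (4.2 − 0.7)/(180 + 201×0.18) = 0.0162 mA.
I_C = β·I_B = 200×0.0162 = 3.24 mA.
V_CE = V_CC − I_C·R_C − I_E·R_E = 14 − 3.24×2.7 − 3.25×0.18 = 4.67 V > V_CE(sat), so the active-region assumption holds.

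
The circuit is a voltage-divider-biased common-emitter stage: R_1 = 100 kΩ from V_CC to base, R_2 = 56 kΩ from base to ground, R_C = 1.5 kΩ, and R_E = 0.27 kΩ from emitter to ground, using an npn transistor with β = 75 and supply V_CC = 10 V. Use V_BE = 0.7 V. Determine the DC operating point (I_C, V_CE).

I_C ≈ 3.8 mA, V_CE ≈ 3.2 V

Thevenize the base divider: V_Th = V_CC·R_2/(R_1+R_2) = 10×56/156 = 3.59 V, R_Th = R_1‖R_2 = 35.9 kΩ.
Base-emitter loop: V_Th = I_B·R_Th + V_BE + (β+1)I_B·R_E, so I_B = (3.59 − 0.7) / (35.9 + 76×0.27) = 0.0512 mA.
I_C = β·I_B = 75×0.0512 = 3.84 mA, and I_E = (β+1)I_B = 3.89 mA.
V_CE = V_CC − I_C·R_C − I_E·R_E = 10 − 3.84×1.5 − 3.89×0.27 = 3.19 V.
V_CE = 3.19 V > 0.2 V confirms active-region operation.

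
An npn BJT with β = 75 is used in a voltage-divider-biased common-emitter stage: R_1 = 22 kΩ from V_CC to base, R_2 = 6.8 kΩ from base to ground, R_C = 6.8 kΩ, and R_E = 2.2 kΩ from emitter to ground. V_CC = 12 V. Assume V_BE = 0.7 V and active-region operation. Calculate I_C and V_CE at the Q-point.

Thevenize the base divider: V_Th = V_CC·R_2/(R_1+R_2) = 12×6.8/28.8 = 2.83 V, R_Th = R_1‖R_2 = 5.19 kΩ.
Base-emitter loop: V_Th = I_B·R_Th + V_BE + (β+1)I_B·R_E, so I_B = (2.83 − 0.7) / (5.19 + 76×2.2) = 0.0124 mA.
I_C = β·I_B = 75×0.0124 = 0.928 mA, and I_E = (β+1)I_B = 0.94 mA.
V_CE = V_CC − I_C·R_C − I_E·R_E = 12 − 0.928×6.8 − 0.94×2.2 = 3.62 V.
V_CE = 3.62 V > 0.2 V confirms active-region operation.

I_C ≈ 0.93 mA, V_CE ≈ 3.6 V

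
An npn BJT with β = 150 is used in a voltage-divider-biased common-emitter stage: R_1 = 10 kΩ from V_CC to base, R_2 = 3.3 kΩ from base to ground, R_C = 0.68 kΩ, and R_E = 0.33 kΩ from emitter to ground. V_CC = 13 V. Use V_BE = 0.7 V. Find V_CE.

V_CE ≈ 5.7 V

Thevenize the base divider: V_Th = V_CC·R_2/(R_1+R_2) = 13×3.3/13.3 = 3.23 V, R_Th = R_1‖R_2 = 2.48 kΩ.
Base-emitter loop: V_Th = I_B·R_Th + V_BE + (β+1)I_B·R_E, so I_B = (3.23 − 0.7) / (2.48 + 151×0.33) = 0.0483 mA.
I_C = β·I_B = 150×0.0483 = 7.24 mA, and I_E = (β+1)I_B = 7.29 mA.
V_CE = V_CC − I_C·R_C − I_E·R_E = 13 − 7.24×0.68 − 7.29×0.33 = 5.67 V.
V_CE = 5.67 V > 0.2 V confirms active-region operation.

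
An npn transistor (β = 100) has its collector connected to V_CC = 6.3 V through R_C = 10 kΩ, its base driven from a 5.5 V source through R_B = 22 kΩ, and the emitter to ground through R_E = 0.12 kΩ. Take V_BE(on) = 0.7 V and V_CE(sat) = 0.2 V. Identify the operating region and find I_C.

saturation; I_C ≈ 0.6 mA

Assume active: I_B = (5.5 − 0.7)/(22 + 101×0.12) = 0.141 mA, I_C = β·I_B = 14.1 mA.
Then V_CE = 6.3 − 14.1×10 − 14.2×0.12 = -136 V < 0.2 V — the active assumption fails.
Re-solve with V_CE = 0.2 V. KCL at the emitter: V_E/R_E = (V_BB−0.7−V_E)/R_B + (V_CC−0.2−V_E)/R_C, giving V_E = 0.0977 V.
I_C = (V_CC − 0.2 − V_E)/R_C = (6.1 − 0.0977)/10 = 0.6 mA.
Check: I_B = (4.8 − 0.0977)/22 = 0.214 mA, and β·I_B = 21.4 mA > I_C, confirming saturation.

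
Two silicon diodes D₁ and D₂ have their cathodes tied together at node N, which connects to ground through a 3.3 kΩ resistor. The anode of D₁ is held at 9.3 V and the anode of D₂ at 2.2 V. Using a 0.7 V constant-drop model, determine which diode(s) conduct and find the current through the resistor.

Only D₁ conducts; I_R ≈ 2.6 mA

Assume both conduct. Then node N would need to be at both 9.3−0.7 = 8.6 V and 2.2−0.7 = 1.5 V, which is impossible.
Assume only D₁ conducts: V_N = 9.3 − 0.7 = 8.6 V, so I_R = 8.6/3.3 = 2.61 mA.
Check D₂: its anode-to-cathode voltage is 2.2 − 8.6 = -6.4 V < 0.7 V, so it is off. The assumption is consistent.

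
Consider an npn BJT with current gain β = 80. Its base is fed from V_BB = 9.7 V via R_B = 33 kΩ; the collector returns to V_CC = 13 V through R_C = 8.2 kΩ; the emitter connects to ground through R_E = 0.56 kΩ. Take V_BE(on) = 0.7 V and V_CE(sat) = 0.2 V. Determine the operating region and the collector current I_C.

Assume active: I_B = (9.7 − 0.7)/(33 + 81×0.56) = 0.115 mA, I_C = β·I_B = 9.19 mA.
Then V_CE = 13 − 9.19×8.2 − 9.3×0.56 = -67.6 V < 0.2 V — the active assumption fails.
Re-solve with V_CE = 0.2 V. KCL at the emitter: V_E/R_E = (V_BB−0.7−V_E)/R_B + (V_CC−0.2−V_E)/R_C, giving V_E = 0.946 V.
I_C = (V_CC − 0.2 − V_E)/R_C = (12.8 − 0.946)/8.2 = 1.45 mA.
Check: I_B = (9 − 0.946)/33 = 0.244 mA, and β·I_B = 19.5 mA > I_C, confirming saturation.

saturation; I_C ≈ 1.4 mA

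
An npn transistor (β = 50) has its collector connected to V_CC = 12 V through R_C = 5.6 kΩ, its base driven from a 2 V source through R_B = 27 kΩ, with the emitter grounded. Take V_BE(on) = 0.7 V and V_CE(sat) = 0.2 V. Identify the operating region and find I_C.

saturation; I_C ≈ 2.1 mA

Assume active: I_B = (2 − 0.7)/27 = 0.0481 mA, giving I_C = β·I_B = 2.41 mA.
But then V_CE = 12 − 2.41×5.6 = -1.48 V < V_CE(sat) = 0.2 V — impossible in the active region.
So the transistor is saturated. With V_CE = 0.2 V, I_C = (V_CC − 0.2)/R_C = 11.8/5.6 = 2.11 mA.
Check: β·I_B = 2.41 mA > I_C = 2.11 mA, confirming saturation.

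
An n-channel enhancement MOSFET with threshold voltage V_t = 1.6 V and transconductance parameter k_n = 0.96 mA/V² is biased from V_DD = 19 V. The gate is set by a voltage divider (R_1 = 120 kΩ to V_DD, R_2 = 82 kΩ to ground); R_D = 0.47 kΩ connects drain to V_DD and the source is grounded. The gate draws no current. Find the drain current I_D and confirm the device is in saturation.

V_G = V_DD·R_2/(R_1+R_2) = 19×82/202 = 7.71 V. With the source grounded, V_GS = V_G = 7.71 V.
Assume saturation: I_D = (k_n/2)(V_GS − V_t)² = (0.96/2)×(7.71 − 1.6)² = 0.48×6.11² = 17.9 mA.
V_DS = V_DD − I_D·R_D = 19 − 17.9×0.47 = 10.6 V.
Saturation requires V_DS ≥ V_GS − V_t = 6.11 V; 10.6 ≥ 6.11 ✓.

I_D ≈ 18 mA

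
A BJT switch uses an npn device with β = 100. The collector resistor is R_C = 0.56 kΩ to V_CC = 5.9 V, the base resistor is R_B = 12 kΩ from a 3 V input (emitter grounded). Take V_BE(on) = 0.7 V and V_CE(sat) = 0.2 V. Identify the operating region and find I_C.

Assume active: I_B = (3 − 0.7)/12 = 0.192 mA, giving I_C = β·I_B = 19.2 mA.
But then V_CE = 5.9 − 19.2×0.56 = -4.83 V < V_CE(sat) = 0.2 V — impossible in the active region.
So the transistor is saturated. With V_CE = 0.2 V, I_C = (V_CC − 0.2)/R_C = 5.7/0.56 = 10.2 mA.
Check: β·I_B = 19.2 mA > I_C = 10.2 mA, confirming saturation.

saturation; I_C ≈ 10 mA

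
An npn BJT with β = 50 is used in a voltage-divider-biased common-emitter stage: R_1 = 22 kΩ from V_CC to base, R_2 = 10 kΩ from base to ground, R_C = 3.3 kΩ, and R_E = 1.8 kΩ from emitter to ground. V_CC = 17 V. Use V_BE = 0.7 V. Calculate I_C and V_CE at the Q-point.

Thevenize the base divider: V_Th = V_CC·R_2/(R_1+R_2) = 17×10/32 = 5.31 V, R_Th = R_1‖R_2 = 6.88 kΩ.
Base-emitter loop: V_Th = I_B·R_Th + V_BE + (β+1)I_B·R_E, so I_B = (5.31 − 0.7) / (6.88 + 51×1.8) = 0.0467 mA.
I_C = β·I_B = 50×0.0467 = 2.34 mA, and I_E = (β+1)I_B = 2.38 mA.
V_CE = V_CC − I_C·R_C − I_E·R_E = 17 − 2.34×3.3 − 2.38×1.8 = 5 V.
V_CE = 5 V > 0.2 V confirms active-region operation.

I_C ≈ 2.3 mA, V_CE ≈ 5 V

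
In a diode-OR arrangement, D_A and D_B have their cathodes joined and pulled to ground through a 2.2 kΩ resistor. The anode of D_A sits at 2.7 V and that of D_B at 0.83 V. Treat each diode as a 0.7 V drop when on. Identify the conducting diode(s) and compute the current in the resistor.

Assume both conduct. Then node N would need to be at both 2.7−0.7 = 2 V and 0.83−0.7 = 0.13 V, which is impossible.
Assume only D_A conducts: V_N = 2.7 − 0.7 = 2 V, so I_R = 2/2.2 = 0.909 mA.
Check D_B: its anode-to-cathode voltage is 0.83 − 2 = -1.17 V < 0.7 V, so it is off. The assumption is consistent.

Only D_A conducts; I_R ≈ 0.91 mA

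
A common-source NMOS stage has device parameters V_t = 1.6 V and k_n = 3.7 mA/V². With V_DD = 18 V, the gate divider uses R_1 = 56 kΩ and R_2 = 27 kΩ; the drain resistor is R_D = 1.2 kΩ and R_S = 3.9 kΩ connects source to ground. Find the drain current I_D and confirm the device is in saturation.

V_G = V_DD·R_2/(R_1+R_2) = 18×27/83 = 5.86 V.
Assume saturation: I_D = (k_n/2)(V_GS − V_t)² with V_GS = V_G − I_D·R_S = 5.86 − 3.9·I_D.
Substituting gives 28.1·I_D² − 62.4·I_D + 33.5 = 0, with roots I_D = 0.911 or 1.31 mA.
The root I_D = 1.31 mA gives V_GS = 0.76 V ≤ V_t, so take I_D = 0.911 mA.
Then V_GS = 2.3 V and V_DS = V_DD − I_D(R_D+R_S) = 18 − 0.911×5.1 = 13.4 V.
Saturation requires V_DS ≥ V_GS − V_t = 0.702 V; 13.4 ≥ 0.702 ✓.

I_D ≈ 0.91 mA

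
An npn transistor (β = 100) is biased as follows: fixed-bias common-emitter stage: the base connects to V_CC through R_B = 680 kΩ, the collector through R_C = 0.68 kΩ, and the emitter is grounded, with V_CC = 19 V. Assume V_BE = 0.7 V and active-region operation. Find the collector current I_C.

I_C ≈ 2.7 mA

Base loop: V_CC = I_B·R_B + V_BE, so I_B = (19 − 0.7)/680 kΩ = 0.0269 mA.
In the active region I_C = β·I_B = 100 × 0.0269 = 2.69 mA.
Collector loop: V_CE = V_CC − I_C·R_C = 19 − 2.69×0.68 = 17.2 V.
Since V_CE = 17.2 V > V_CE(sat) ≈ 0.2 V, the transistor is in the active region as assumed.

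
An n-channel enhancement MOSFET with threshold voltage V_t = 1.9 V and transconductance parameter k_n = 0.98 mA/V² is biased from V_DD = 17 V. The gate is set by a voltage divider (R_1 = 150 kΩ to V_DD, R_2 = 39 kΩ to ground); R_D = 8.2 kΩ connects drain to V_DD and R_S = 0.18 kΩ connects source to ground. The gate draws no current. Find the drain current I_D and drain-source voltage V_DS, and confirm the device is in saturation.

V_G = V_DD·R_2/(R_1+R_2) = 17×39/189 = 3.51 V.
Assume saturation: I_D = (k_n/2)(V_GS − V_t)² with V_GS = V_G − I_D·R_S = 3.51 − 0.18·I_D.
Substituting gives 0.0159·I_D² − 1.28·I_D + 1.27 = 0, with roots I_D = 0.999 or 79.9 mA.
The root I_D = 79.9 mA gives V_GS = -10.9 V ≤ V_t, so take I_D = 0.999 mA.
Then V_GS = 3.33 V and V_DS = V_DD − I_D(R_D+R_S) = 17 − 0.999×8.38 = 8.63 V.
Saturation requires V_DS ≥ V_GS − V_t = 1.43 V; 8.63 ≥ 1.43 ✓.

I_D ≈ 1 mA, V_DS ≈ 8.6 V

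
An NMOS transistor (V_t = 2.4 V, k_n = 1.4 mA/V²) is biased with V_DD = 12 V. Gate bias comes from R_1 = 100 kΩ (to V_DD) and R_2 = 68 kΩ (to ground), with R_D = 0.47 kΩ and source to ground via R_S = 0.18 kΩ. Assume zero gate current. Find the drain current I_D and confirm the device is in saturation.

I_D ≈ 2.7 mA

V_G = V_DD·R_2/(R_1+R_2) = 12×68/168 = 4.86 V.
Assume saturation: I_D = (k_n/2)(V_GS − V_t)² with V_GS = V_G − I_D·R_S = 4.86 − 0.18·I_D.
Substituting gives 0.0227·I_D² − 1.62·I_D + 4.23 = 0, with roots I_D = 2.71 or 68.7 mA.
The root I_D = 68.7 mA gives V_GS = -7.51 V ≤ V_t, so take I_D = 2.71 mA.
Then V_GS = 4.37 V and V_DS = V_DD − I_D(R_D+R_S) = 12 − 2.71×0.65 = 10.2 V.
Saturation requires V_DS ≥ V_GS − V_t = 1.97 V; 10.2 ≥ 1.97 ✓.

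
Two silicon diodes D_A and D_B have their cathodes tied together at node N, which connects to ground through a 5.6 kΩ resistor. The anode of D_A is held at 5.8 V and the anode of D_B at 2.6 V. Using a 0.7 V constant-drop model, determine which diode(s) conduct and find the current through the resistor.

Assume both conduct. Then node N would need to be at both 5.8−0.7 = 5.1 V and 2.6−0.7 = 1.9 V, which is impossible.
Assume only D_A conducts: V_N = 5.8 − 0.7 = 5.1 V, so I_R = 5.1/5.6 = 0.911 mA.
Check D_B: its anode-to-cathode voltage is 2.6 − 5.1 = -2.5 V < 0.7 V, so it is off. The assumption is consistent.

Only D_A conducts; I_R ≈ 0.91 mA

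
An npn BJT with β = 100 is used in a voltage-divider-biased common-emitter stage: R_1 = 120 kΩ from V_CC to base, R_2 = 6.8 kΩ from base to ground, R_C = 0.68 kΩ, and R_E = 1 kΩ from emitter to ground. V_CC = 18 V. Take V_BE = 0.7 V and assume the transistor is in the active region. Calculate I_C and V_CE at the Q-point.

Thevenize the base divider: V_Th = V_CC·R_2/(R_1+R_2) = 18×6.8/127 = 0.965 V, R_Th = R_1‖R_2 = 6.44 kΩ.
Base-emitter loop: V_Th = I_B·R_Th + V_BE + (β+1)I_B·R_E, so I_B = (0.965 − 0.7) / (6.44 + 101×1) = 0.00247 mA.
I_C = β·I_B = 100×0.00247 = 0.247 mA, and I_E = (β+1)I_B = 0.249 mA.
V_CE = V_CC − I_C·R_C − I_E·R_E = 18 − 0.247×0.68 − 0.249×1 = 17.6 V.
V_CE = 17.6 V > 0.2 V confirms active-region operation.

I_C ≈ 0.25 mA, V_CE ≈ 18 V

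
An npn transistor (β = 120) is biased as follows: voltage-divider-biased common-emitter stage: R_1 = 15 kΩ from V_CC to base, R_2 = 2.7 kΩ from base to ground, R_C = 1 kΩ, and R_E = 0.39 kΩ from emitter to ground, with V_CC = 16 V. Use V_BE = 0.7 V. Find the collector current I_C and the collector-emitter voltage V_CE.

I_C ≈ 4.2 mA, V_CE ≈ 10 V

Thevenize the base divider: V_Th = V_CC·R_2/(R_1+R_2) = 16×2.7/17.7 = 2.44 V, R_Th = R_1‖R_2 = 2.29 kΩ.
Base-emitter loop: V_Th = I_B·R_Th + V_BE + (β+1)I_B·R_E, so I_B = (2.44 − 0.7) / (2.29 + 121×0.39) = 0.0352 mA.
I_C = β·I_B = 120×0.0352 = 4.22 mA, and I_E = (β+1)I_B = 4.26 mA.
V_CE = V_CC − I_C·R_C − I_E·R_E = 16 − 4.22×1 − 4.26×0.39 = 10.1 V.
V_CE = 10.1 V > 0.2 V confirms active-region operation.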